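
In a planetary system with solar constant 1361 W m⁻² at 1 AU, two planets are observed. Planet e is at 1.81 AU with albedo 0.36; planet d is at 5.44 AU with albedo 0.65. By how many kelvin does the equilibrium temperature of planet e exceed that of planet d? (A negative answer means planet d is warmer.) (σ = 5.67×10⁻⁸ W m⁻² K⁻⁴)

ΔT ≈ 93.3 K

T_eq = [S₀(1−A)/(4σd²)]^(1/4), so T ∝ (1−A)^(1/4) / √d.
T₁ = [1361×0.64/(4×5.67×10⁻⁸×1.81²)]^(1/4) = 185.04 K.
T₂ = [1361×0.35/(4×5.67×10⁻⁸×5.44²)]^(1/4) = 91.78 K.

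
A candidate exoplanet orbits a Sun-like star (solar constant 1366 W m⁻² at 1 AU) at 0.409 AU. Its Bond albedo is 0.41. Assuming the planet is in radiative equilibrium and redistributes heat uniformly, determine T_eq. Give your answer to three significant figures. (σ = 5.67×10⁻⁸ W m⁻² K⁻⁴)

Flux at 0.409 AU: S = 1366/0.409² = 8170 W m⁻².
Energy balance: absorbed = emitted ⇒ πR²·S(1−A) = 4πR²·σT_eq⁴, so T_eq⁴ = S(1−A)/(4σ).
T_eq = [8170 × 0.59 / (4 × 5.67×10⁻⁸)]^(1/4) = (2.12×10¹⁰)^(1/4) = 382 K.

T_eq ≈ 382 K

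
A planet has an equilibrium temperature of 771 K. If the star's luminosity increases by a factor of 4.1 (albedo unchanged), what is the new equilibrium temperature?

T_eq ≈ 1100 K

T_eq ∝ L^(1/4) · d^(−1/2).
T′ = 771 × 4.1^(1/4) = 1100 K.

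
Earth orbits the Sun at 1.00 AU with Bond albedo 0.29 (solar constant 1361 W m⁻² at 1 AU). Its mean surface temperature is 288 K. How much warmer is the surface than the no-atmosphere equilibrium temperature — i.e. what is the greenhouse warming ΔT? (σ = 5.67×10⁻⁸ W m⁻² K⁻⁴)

S = 1361/1.00² = 1361 W m⁻².
T_eq = [S(1−A)/(4σ)]^(1/4) = [1361×0.71/(4×5.67×10⁻⁸)]^(1/4) = 255.5 K.
ΔT = T_surf − T_eq = 288 − 255.5.

ΔT ≈ 32.5 K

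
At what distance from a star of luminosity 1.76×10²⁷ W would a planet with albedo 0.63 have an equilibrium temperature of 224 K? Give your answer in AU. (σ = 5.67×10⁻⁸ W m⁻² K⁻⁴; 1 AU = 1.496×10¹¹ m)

From T_eq⁴ = L(1−A)/(16πσd²): d = √[L(1−A)/(16πσT_eq⁴)].
d = √[1.76×10²⁷ × 0.37 / (16π × 5.67×10⁻⁸ × (224)⁴)] = 3.01×10¹¹ m = 2.01 AU.

d ≈ 2.01 AU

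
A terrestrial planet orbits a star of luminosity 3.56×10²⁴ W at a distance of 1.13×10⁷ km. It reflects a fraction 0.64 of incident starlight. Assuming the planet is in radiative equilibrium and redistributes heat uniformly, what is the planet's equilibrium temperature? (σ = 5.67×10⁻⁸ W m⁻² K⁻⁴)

T_eq ≈ 244 K

d = 1.13×10⁷ km = 1.13×10¹⁰ m.
Flux: S = L/(4πd²) = 3.56×10²⁴/(4π×(1.13×10¹⁰)²) = 2220 W m⁻².
Energy balance: absorbed = emitted ⇒ πR²·S(1−A) = 4πR²·σT_eq⁴, so T_eq⁴ = S(1−A)/(4σ).
T_eq = [2220 × 0.36 / (4 × 5.67×10⁻⁸)]^(1/4) = (3.52×10⁹)^(1/4) = 244 K.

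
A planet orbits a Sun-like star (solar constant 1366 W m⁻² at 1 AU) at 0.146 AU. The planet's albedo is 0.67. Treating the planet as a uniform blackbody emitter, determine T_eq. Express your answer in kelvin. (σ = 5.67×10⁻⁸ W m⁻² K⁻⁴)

Flux at 0.146 AU: S = 1366/0.146² = 6.41×10⁴ W m⁻².
Energy balance: absorbed = emitted ⇒ πR²·S(1−A) = 4πR²·σT_eq⁴, so T_eq⁴ = S(1−A)/(4σ).
T_eq = [6.41×10⁴ × 0.33 / (4 × 5.67×10⁻⁸)]^(1/4) = (9.32×10¹⁰)^(1/4) = 553 K.

T_eq ≈ 553 K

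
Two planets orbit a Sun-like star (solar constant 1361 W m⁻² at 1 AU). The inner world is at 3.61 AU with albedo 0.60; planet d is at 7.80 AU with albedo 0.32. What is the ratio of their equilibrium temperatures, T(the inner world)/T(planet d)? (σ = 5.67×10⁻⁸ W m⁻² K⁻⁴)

T_eq = [S₀(1−A)/(4σd²)]^(1/4), so T ∝ (1−A)^(1/4) / √d.
T₁ = [1361×0.40/(4×5.67×10⁻⁸×3.61²)]^(1/4) = 116.50 K.
T₂ = [1361×0.68/(4×5.67×10⁻⁸×7.80²)]^(1/4) = 90.50 K.

T₁/T₂ ≈ 1.287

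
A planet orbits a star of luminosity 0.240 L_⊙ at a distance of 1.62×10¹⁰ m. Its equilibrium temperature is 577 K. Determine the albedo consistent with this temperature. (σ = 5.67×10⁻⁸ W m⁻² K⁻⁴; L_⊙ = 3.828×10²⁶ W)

L = 0.240 × 3.828×10²⁶ = 9.19×10²⁵ W.
Flux: S = L/(4πd²) = 9.19×10²⁵/(4π×(1.62×10¹⁰)²) = 2.79×10⁴ W m⁻².
From T_eq⁴ = S(1−A)/(4σ): 1−A = 4σT_eq⁴/S.
1−A = 4 × 5.67×10⁻⁸ × (577)⁴ / 2.79×10⁴ = 0.902.

A ≈ 0.10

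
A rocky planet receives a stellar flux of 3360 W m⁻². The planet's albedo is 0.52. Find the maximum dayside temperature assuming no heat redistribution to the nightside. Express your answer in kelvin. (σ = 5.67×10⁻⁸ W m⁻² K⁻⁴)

T_ss ≈ 411 K

With no redistribution each surface element balances locally: S(1−A) = σT⁴.
T = [3360 × 0.48 / 5.67×10⁻⁸]^(1/4) = (2.84×10¹⁰)^(1/4) = 411 K.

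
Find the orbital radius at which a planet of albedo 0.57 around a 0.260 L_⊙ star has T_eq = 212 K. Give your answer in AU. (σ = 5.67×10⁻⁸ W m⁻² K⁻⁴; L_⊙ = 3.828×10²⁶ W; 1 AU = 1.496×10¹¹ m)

L = 0.260 × 3.828×10²⁶ = 9.95×10²⁵ W.
From T_eq⁴ = L(1−A)/(16πσd²): d = √[L(1−A)/(16πσT_eq⁴)].
d = √[9.95×10²⁵ × 0.43 / (16π × 5.67×10⁻⁸ × (212)⁴)] = 8.62×10¹⁰ m = 0.576 AU.

d ≈ 0.576 AU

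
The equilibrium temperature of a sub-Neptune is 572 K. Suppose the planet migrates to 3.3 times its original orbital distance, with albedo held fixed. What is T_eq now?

T_eq ∝ L^(1/4) · d^(−1/2).
T′ = 572 / 3.3^(1/2) = 315 K.

T_eq ≈ 315 K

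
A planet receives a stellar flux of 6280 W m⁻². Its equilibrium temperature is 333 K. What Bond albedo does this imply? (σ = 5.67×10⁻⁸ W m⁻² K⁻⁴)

A ≈ 0.56

From T_eq⁴ = S(1−A)/(4σ): 1−A = 4σT_eq⁴/S.
1−A = 4 × 5.67×10⁻⁸ × (333)⁴ / 6280 = 0.444.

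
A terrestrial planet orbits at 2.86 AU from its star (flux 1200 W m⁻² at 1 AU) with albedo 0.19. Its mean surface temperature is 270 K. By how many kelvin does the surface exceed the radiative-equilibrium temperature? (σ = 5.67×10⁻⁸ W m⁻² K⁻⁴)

ΔT ≈ 118.7 K

S = 1200/2.86² = 146.7 W m⁻².
T_eq = [S(1−A)/(4σ)]^(1/4) = [146.7×0.81/(4×5.67×10⁻⁸)]^(1/4) = 151.3 K.
ΔT = T_surf − T_eq = 270 − 151.3.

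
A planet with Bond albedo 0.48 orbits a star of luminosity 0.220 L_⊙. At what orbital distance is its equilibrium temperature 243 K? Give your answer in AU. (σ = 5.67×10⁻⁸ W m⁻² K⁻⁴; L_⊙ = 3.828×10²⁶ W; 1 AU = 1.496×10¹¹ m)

L = 0.220 × 3.828×10²⁶ = 8.42×10²⁵ W.
From T_eq⁴ = L(1−A)/(16πσd²): d = √[L(1−A)/(16πσT_eq⁴)].
d = √[8.42×10²⁵ × 0.52 / (16π × 5.67×10⁻⁸ × (243)⁴)] = 6.64×10¹⁰ m = 0.444 AU.

d ≈ 0.444 AU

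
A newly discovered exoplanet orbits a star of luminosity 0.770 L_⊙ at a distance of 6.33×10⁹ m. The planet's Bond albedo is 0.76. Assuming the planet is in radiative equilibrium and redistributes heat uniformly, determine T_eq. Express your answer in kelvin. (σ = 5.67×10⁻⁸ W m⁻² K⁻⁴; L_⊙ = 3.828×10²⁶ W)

T_eq ≈ 887 K

L = 0.770 × 3.828×10²⁶ = 2.95×10²⁶ W.
Flux: S = L/(4πd²) = 2.95×10²⁶/(4π×(6.33×10⁹)²) = 5.85×10⁵ W m⁻².
Energy balance: absorbed = emitted ⇒ πR²·S(1−A) = 4πR²·σT_eq⁴, so T_eq⁴ = S(1−A)/(4σ).
T_eq = [5.85×10⁵ × 0.24 / (4 × 5.67×10⁻⁸)]^(1/4) = (6.19×10¹¹)^(1/4) = 887 K.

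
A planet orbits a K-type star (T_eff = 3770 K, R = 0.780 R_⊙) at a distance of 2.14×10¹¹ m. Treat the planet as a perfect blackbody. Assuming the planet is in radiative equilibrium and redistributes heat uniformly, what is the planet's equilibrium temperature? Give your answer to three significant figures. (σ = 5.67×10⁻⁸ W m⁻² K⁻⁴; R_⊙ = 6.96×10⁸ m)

T_eq ≈ 134 K

R_⋆ = 0.780 × 6.96×10⁸ = 5.43×10⁸ m.
L = 4πR_⋆²σT_⋆⁴ = 4π(5.43×10⁸)² × 5.67×10⁻⁸ × (3770)⁴ = 4.24×10²⁵ W.
S = L/(4πd²) = 73.7 W m⁻².
Energy balance: absorbed = emitted ⇒ πR²·S(1−A) = 4πR²·σT_eq⁴, so T_eq⁴ = S(1−A)/(4σ).
T_eq = [73.7 × 1.00 / (4 × 5.67×10⁻⁸)]^(1/4) = (3.25×10⁸)^(1/4) = 134 K.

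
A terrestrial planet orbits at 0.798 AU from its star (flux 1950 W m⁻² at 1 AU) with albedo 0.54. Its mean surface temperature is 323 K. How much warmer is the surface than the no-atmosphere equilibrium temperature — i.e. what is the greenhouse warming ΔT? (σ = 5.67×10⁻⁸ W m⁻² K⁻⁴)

ΔT ≈ 42.3 K

S = 1950/0.798² = 3062 W m⁻².
T_eq = [S(1−A)/(4σ)]^(1/4) = [3062×0.46/(4×5.67×10⁻⁸)]^(1/4) = 280.7 K.
ΔT = T_surf − T_eq = 323 − 280.7.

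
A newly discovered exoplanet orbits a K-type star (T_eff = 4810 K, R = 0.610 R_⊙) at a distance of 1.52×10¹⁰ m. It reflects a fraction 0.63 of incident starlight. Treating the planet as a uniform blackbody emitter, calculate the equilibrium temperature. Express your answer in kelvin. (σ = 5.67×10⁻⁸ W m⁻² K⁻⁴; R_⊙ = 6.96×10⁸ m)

R_⋆ = 0.610 × 6.96×10⁸ = 4.25×10⁸ m.
L = 4πR_⋆²σT_⋆⁴ = 4π(4.25×10⁸)² × 5.67×10⁻⁸ × (4810)⁴ = 6.87×10²⁵ W.
S = L/(4πd²) = 2.37×10⁴ W m⁻².
Energy balance: absorbed = emitted ⇒ πR²·S(1−A) = 4πR²·σT_eq⁴, so T_eq⁴ = S(1−A)/(4σ).
T_eq = [2.37×10⁴ × 0.37 / (4 × 5.67×10⁻⁸)]^(1/4) = (3.86×10¹⁰)^(1/4) = 443 K.

T_eq ≈ 443 K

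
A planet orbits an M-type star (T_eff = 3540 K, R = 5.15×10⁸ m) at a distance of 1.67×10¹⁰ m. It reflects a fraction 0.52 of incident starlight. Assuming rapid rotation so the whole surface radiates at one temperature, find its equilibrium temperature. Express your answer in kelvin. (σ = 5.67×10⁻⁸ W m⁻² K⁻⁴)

T_eq ≈ 366 K

L = 4πR_⋆²σT_⋆⁴ = 4π(5.15×10⁸)² × 5.67×10⁻⁸ × (3540)⁴ = 2.97×10²⁵ W.
S = L/(4πd²) = 8470 W m⁻².
Energy balance: absorbed = emitted ⇒ πR²·S(1−A) = 4πR²·σT_eq⁴, so T_eq⁴ = S(1−A)/(4σ).
T_eq = [8470 × 0.48 / (4 × 5.67×10⁻⁸)]^(1/4) = (1.79×10¹⁰)^(1/4) = 366 K.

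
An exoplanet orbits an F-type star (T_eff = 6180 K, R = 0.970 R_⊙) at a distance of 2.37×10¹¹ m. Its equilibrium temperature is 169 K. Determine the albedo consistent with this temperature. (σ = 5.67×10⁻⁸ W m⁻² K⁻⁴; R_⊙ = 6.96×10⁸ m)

A ≈ 0.72

R_⋆ = 0.970 × 6.96×10⁸ = 6.75×10⁸ m.
L = 4πR_⋆²σT_⋆⁴ = 4π(6.75×10⁸)² × 5.67×10⁻⁸ × (6180)⁴ = 4.74×10²⁶ W.
S = L/(4πd²) = 671 W m⁻².
From T_eq⁴ = S(1−A)/(4σ): 1−A = 4σT_eq⁴/S.
1−A = 4 × 5.67×10⁻⁸ × (169)⁴ / 671 = 0.276.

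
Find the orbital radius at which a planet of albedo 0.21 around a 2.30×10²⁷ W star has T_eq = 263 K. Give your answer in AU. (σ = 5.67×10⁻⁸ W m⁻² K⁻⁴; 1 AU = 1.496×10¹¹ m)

d ≈ 2.44 AU

From T_eq⁴ = L(1−A)/(16πσd²): d = √[L(1−A)/(16πσT_eq⁴)].
d = √[2.30×10²⁷ × 0.79 / (16π × 5.67×10⁻⁸ × (263)⁴)] = 3.65×10¹¹ m = 2.44 AU.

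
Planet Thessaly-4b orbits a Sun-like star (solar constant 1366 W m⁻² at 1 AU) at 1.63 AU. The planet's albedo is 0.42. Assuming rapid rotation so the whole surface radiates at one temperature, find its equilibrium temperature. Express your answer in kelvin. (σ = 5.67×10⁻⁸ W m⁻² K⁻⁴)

Flux at 1.63 AU: S = 1366/1.63² = 514 W m⁻².
Energy balance: absorbed = emitted ⇒ πR²·S(1−A) = 4πR²·σT_eq⁴, so T_eq⁴ = S(1−A)/(4σ).
T_eq = [514 × 0.58 / (4 × 5.67×10⁻⁸)]^(1/4) = (1.31×10⁹)^(1/4) = 190 K.

T_eq ≈ 190 K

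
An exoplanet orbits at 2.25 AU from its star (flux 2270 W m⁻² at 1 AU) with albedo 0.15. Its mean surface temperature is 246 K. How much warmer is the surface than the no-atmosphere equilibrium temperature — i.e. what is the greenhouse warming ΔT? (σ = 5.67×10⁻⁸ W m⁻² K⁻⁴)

S = 2270/2.25² = 448.4 W m⁻².
T_eq = [S(1−A)/(4σ)]^(1/4) = [448.4×0.85/(4×5.67×10⁻⁸)]^(1/4) = 202.5 K.
ΔT = T_surf − T_eq = 246 − 202.5.

ΔT ≈ 43.5 K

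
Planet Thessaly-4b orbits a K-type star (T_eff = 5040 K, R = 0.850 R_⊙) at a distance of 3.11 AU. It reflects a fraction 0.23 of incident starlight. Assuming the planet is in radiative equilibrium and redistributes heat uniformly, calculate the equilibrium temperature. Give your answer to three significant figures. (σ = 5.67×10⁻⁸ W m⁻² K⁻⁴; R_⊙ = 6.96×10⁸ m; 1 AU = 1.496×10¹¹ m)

R_⋆ = 0.850 × 6.96×10⁸ = 5.92×10⁸ m.
d = 3.11 AU = 4.65×10¹¹ m.
L = 4πR_⋆²σT_⋆⁴ = 4π(5.92×10⁸)² × 5.67×10⁻⁸ × (5040)⁴ = 1.61×10²⁶ W.
S = L/(4πd²) = 59.2 W m⁻².
Energy balance: absorbed = emitted ⇒ πR²·S(1−A) = 4πR²·σT_eq⁴, so T_eq⁴ = S(1−A)/(4σ).
T_eq = [59.2 × 0.77 / (4 × 5.67×10⁻⁸)]^(1/4) = (2.01×10⁸)^(1/4) = 119 K.

T_eq ≈ 119 K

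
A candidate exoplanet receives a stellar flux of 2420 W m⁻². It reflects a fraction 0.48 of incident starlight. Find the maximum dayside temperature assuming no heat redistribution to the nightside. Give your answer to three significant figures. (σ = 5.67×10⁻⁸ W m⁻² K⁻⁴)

With no redistribution each surface element balances locally: S(1−A) = σT⁴.
T = [2420 × 0.52 / 5.67×10⁻⁸]^(1/4) = (2.22×10¹⁰)^(1/4) = 386 K.

T_ss ≈ 386 K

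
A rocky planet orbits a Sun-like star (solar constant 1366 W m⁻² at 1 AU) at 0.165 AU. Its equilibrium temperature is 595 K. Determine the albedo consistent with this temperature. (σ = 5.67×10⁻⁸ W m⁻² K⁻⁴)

Flux at 0.165 AU: S = 1366/0.165² = 5.02×10⁴ W m⁻².
From T_eq⁴ = S(1−A)/(4σ): 1−A = 4σT_eq⁴/S.
1−A = 4 × 5.67×10⁻⁸ × (595)⁴ / 5.02×10⁴ = 0.567.

A ≈ 0.43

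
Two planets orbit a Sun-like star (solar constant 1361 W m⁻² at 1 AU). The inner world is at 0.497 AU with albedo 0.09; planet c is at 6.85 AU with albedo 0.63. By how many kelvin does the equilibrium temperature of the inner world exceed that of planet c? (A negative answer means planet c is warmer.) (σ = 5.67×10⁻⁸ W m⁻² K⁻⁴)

T_eq = [S₀(1−A)/(4σd²)]^(1/4), so T ∝ (1−A)^(1/4) / √d.
T₁ = [1361×0.91/(4×5.67×10⁻⁸×0.497²)]^(1/4) = 385.60 K.
T₂ = [1361×0.37/(4×5.67×10⁻⁸×6.85²)]^(1/4) = 82.94 K.

ΔT ≈ 302.7 K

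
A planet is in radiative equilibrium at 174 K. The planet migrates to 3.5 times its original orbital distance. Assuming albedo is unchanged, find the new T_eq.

T_eq ∝ L^(1/4) · d^(−1/2).
T′ = 174 / 3.5^(1/2) = 93.0 K.

T_eq ≈ 93.0 K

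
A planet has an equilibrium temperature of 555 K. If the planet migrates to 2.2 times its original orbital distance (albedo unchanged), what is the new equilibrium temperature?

T_eq ∝ L^(1/4) · d^(−1/2).
T′ = 555 / 2.2^(1/2) = 374 K.

T_eq ≈ 374 K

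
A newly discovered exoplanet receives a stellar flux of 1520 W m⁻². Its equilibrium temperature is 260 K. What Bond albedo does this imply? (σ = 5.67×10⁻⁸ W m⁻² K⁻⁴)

From T_eq⁴ = S(1−A)/(4σ): 1−A = 4σT_eq⁴/S.
1−A = 4 × 5.67×10⁻⁸ × (260)⁴ / 1520 = 0.682.

A ≈ 0.32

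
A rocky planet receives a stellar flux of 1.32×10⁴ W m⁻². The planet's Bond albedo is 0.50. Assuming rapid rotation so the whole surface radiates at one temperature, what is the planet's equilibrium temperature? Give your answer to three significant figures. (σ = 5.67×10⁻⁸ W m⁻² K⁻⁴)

Energy balance: absorbed = emitted ⇒ πR²·S(1−A) = 4πR²·σT_eq⁴, so T_eq⁴ = S(1−A)/(4σ).
T_eq = [1.32×10⁴ × 0.50 / (4 × 5.67×10⁻⁸)]^(1/4) = (2.91×10¹⁰)^(1/4) = 413 K.

T_eq ≈ 413 K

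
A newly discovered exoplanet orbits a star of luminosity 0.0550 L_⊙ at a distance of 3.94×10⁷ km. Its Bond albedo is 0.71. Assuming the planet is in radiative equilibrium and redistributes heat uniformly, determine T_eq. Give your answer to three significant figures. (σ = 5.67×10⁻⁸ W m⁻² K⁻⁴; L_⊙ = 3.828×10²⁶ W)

d = 3.94×10⁷ km = 3.94×10¹⁰ m.
L = 0.0550 × 3.828×10²⁶ = 2.11×10²⁵ W.
Flux: S = L/(4πd²) = 2.11×10²⁵/(4π×(3.94×10¹⁰)²) = 1080 W m⁻².
Energy balance: absorbed = emitted ⇒ πR²·S(1−A) = 4πR²·σT_eq⁴, so T_eq⁴ = S(1−A)/(4σ).
T_eq = [1080 × 0.29 / (4 × 5.67×10⁻⁸)]^(1/4) = (1.38×10⁹)^(1/4) = 193 K.

T_eq ≈ 193 K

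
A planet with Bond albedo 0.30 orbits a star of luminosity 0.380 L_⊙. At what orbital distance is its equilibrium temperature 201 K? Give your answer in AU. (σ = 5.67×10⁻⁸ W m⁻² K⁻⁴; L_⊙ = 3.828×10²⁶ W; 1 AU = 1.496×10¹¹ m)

d ≈ 0.989 AU

L = 0.380 × 3.828×10²⁶ = 1.45×10²⁶ W.
From T_eq⁴ = L(1−A)/(16πσd²): d = √[L(1−A)/(16πσT_eq⁴)].
d = √[1.45×10²⁶ × 0.70 / (16π × 5.67×10⁻⁸ × (201)⁴)] = 1.48×10¹¹ m = 0.989 AU.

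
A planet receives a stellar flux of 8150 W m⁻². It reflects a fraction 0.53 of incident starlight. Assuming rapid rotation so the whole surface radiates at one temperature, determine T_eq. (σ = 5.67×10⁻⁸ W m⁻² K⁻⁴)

T_eq ≈ 360 K

Energy balance: absorbed = emitted ⇒ πR²·S(1−A) = 4πR²·σT_eq⁴, so T_eq⁴ = S(1−A)/(4σ).
T_eq = [8150 × 0.47 / (4 × 5.67×10⁻⁸)]^(1/4) = (1.69×10¹⁰)^(1/4) = 360 K.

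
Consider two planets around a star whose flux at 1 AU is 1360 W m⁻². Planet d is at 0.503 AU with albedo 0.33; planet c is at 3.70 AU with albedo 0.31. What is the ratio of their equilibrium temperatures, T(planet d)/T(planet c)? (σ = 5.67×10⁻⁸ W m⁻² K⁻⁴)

T₁/T₂ ≈ 2.692

T_eq = [S₀(1−A)/(4σd²)]^(1/4), so T ∝ (1−A)^(1/4) / √d.
T₁ = [1360×0.67/(4×5.67×10⁻⁸×0.503²)]^(1/4) = 354.98 K.
T₂ = [1360×0.69/(4×5.67×10⁻⁸×3.70²)]^(1/4) = 131.85 K.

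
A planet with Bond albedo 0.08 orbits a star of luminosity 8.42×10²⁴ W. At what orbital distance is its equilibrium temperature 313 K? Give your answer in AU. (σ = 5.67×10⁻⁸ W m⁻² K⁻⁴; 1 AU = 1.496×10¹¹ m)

d ≈ 0.112 AU

From T_eq⁴ = L(1−A)/(16πσd²): d = √[L(1−A)/(16πσT_eq⁴)].
d = √[8.42×10²⁴ × 0.92 / (16π × 5.67×10⁻⁸ × (313)⁴)] = 1.68×10¹⁰ m = 0.112 AU.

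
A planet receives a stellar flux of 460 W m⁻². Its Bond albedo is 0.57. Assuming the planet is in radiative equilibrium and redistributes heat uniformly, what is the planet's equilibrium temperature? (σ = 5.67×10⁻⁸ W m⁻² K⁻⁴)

T_eq ≈ 172 K

Energy balance: absorbed = emitted ⇒ πR²·S(1−A) = 4πR²·σT_eq⁴, so T_eq⁴ = S(1−A)/(4σ).
T_eq = [460 × 0.43 / (4 × 5.67×10⁻⁸)]^(1/4) = (8.72×10⁸)^(1/4) = 172 K.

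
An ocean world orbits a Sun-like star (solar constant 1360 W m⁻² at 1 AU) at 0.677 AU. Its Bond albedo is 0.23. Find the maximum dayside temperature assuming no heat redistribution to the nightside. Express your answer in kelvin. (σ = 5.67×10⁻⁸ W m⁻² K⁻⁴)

Flux at 0.677 AU: S = 1360/0.677² = 2970 W m⁻².
With no redistribution each surface element balances locally: S(1−A) = σT⁴.
T = [2970 × 0.77 / 5.67×10⁻⁸]^(1/4) = (4.03×10¹⁰)^(1/4) = 448 K.

T_ss ≈ 448 K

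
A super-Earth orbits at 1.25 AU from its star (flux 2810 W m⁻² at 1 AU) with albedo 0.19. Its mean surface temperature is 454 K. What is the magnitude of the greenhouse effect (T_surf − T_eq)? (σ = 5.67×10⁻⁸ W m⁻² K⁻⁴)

ΔT ≈ 170.9 K

S = 2810/1.25² = 1798 W m⁻².
T_eq = [S(1−A)/(4σ)]^(1/4) = [1798×0.81/(4×5.67×10⁻⁸)]^(1/4) = 283.1 K.
ΔT = T_surf − T_eq = 454 − 283.1.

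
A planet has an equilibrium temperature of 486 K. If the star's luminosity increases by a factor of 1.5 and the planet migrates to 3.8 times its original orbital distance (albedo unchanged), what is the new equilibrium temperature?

T_eq ∝ L^(1/4) · d^(−1/2).
T′ = 486 × 1.5^(1/4) / 3.8^(1/2) = 276 K.

T_eq ≈ 276 K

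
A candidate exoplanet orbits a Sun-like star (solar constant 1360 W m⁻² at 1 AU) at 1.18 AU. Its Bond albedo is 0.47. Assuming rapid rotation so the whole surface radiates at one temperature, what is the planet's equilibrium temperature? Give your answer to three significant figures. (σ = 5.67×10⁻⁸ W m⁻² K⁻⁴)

T_eq ≈ 219 K

Flux at 1.18 AU: S = 1360/1.18² = 977 W m⁻².
Energy balance: absorbed = emitted ⇒ πR²·S(1−A) = 4πR²·σT_eq⁴, so T_eq⁴ = S(1−A)/(4σ).
T_eq = [977 × 0.53 / (4 × 5.67×10⁻⁸)]^(1/4) = (2.28×10⁹)^(1/4) = 219 K.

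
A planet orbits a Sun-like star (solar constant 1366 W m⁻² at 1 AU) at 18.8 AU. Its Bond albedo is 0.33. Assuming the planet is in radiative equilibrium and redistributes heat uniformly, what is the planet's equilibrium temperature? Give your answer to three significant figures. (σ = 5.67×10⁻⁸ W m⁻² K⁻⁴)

Flux at 18.8 AU: S = 1366/18.8² = 3.86 W m⁻².
Energy balance: absorbed = emitted ⇒ πR²·S(1−A) = 4πR²·σT_eq⁴, so T_eq⁴ = S(1−A)/(4σ).
T_eq = [3.86 × 0.67 / (4 × 5.67×10⁻⁸)]^(1/4) = (1.14×10⁷)^(1/4) = 58.1 K.

T_eq ≈ 58.1 K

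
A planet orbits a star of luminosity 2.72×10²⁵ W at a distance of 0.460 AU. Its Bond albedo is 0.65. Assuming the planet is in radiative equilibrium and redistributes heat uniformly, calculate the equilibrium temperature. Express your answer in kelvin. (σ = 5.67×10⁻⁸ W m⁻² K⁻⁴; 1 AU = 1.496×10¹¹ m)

T_eq ≈ 163 K

d = 0.460 AU = 6.88×10¹⁰ m.
Flux: S = L/(4πd²) = 2.72×10²⁵/(4π×(6.88×10¹⁰)²) = 457 W m⁻².
Energy balance: absorbed = emitted ⇒ πR²·S(1−A) = 4πR²·σT_eq⁴, so T_eq⁴ = S(1−A)/(4σ).
T_eq = [457 × 0.35 / (4 × 5.67×10⁻⁸)]^(1/4) = (7.05×10⁸)^(1/4) = 163 K.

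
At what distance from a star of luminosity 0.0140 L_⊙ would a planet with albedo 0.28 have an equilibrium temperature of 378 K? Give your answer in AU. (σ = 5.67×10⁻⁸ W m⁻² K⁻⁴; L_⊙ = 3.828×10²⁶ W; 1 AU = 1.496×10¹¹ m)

d ≈ 0.0544 AU

L = 0.0140 × 3.828×10²⁶ = 5.36×10²⁴ W.
From T_eq⁴ = L(1−A)/(16πσd²): d = √[L(1−A)/(16πσT_eq⁴)].
d = √[5.36×10²⁴ × 0.72 / (16π × 5.67×10⁻⁸ × (378)⁴)] = 8.14×10⁹ m = 0.0544 AU.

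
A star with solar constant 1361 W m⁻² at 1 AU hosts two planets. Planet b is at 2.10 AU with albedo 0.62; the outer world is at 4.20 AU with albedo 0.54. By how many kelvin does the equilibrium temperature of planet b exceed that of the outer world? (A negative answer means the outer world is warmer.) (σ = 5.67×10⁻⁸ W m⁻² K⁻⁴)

T_eq = [S₀(1−A)/(4σd²)]^(1/4), so T ∝ (1−A)^(1/4) / √d.
T₁ = [1361×0.38/(4×5.67×10⁻⁸×2.10²)]^(1/4) = 150.80 K.
T₂ = [1361×0.46/(4×5.67×10⁻⁸×4.20²)]^(1/4) = 111.85 K.

ΔT ≈ 39.0 K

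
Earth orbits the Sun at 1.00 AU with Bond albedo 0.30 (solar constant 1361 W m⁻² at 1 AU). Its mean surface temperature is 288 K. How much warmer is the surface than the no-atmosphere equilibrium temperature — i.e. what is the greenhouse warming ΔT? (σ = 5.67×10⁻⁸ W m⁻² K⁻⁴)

ΔT ≈ 33.4 K

S = 1361/1.00² = 1361 W m⁻².
T_eq = [S(1−A)/(4σ)]^(1/4) = [1361×0.70/(4×5.67×10⁻⁸)]^(1/4) = 254.6 K.
ΔT = T_surf − T_eq = 288 − 254.6.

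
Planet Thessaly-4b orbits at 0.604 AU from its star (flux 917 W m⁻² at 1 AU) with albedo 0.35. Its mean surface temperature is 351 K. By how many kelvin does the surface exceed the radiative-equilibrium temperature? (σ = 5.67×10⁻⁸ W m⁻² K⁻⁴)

ΔT ≈ 59.7 K

S = 917/0.604² = 2514 W m⁻².
T_eq = [S(1−A)/(4σ)]^(1/4) = [2514×0.65/(4×5.67×10⁻⁸)]^(1/4) = 291.3 K.
ΔT = T_surf − T_eq = 351 − 291.3.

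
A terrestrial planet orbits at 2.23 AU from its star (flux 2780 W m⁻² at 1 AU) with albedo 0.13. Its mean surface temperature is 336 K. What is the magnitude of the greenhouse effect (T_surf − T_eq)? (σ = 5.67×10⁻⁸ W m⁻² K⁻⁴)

ΔT ≈ 120.8 K

S = 2780/2.23² = 559.0 W m⁻².
T_eq = [S(1−A)/(4σ)]^(1/4) = [559.0×0.87/(4×5.67×10⁻⁸)]^(1/4) = 215.2 K.
ΔT = T_surf − T_eq = 336 − 215.2.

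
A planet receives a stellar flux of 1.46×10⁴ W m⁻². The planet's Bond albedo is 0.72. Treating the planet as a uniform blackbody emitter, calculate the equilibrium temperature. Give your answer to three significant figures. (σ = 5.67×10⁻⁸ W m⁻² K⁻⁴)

T_eq ≈ 366 K

Energy balance: absorbed = emitted ⇒ πR²·S(1−A) = 4πR²·σT_eq⁴, so T_eq⁴ = S(1−A)/(4σ).
T_eq = [1.46×10⁴ × 0.28 / (4 × 5.67×10⁻⁸)]^(1/4) = (1.80×10¹⁰)^(1/4) = 366 K.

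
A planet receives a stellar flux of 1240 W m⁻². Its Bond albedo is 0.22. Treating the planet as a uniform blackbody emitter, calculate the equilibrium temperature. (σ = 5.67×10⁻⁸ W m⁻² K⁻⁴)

Energy balance: absorbed = emitted ⇒ πR²·S(1−A) = 4πR²·σT_eq⁴, so T_eq⁴ = S(1−A)/(4σ).
T_eq = [1240 × 0.78 / (4 × 5.67×10⁻⁸)]^(1/4) = (4.26×10⁹)^(1/4) = 256 K.

T_eq ≈ 256 K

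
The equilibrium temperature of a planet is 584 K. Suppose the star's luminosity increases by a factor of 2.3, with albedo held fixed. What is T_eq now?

T_eq ≈ 719 K

T_eq ∝ L^(1/4) · d^(−1/2).
T′ = 584 × 2.3^(1/4) = 719 K.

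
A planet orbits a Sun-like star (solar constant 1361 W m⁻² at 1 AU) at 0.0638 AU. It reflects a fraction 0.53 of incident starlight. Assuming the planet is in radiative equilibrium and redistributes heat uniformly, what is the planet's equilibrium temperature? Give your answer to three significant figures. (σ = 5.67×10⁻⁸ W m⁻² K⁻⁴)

Flux at 0.0638 AU: S = 1361/0.0638² = 3.34×10⁵ W m⁻².
Energy balance: absorbed = emitted ⇒ πR²·S(1−A) = 4πR²·σT_eq⁴, so T_eq⁴ = S(1−A)/(4σ).
T_eq = [3.34×10⁵ × 0.47 / (4 × 5.67×10⁻⁸)]^(1/4) = (6.93×10¹¹)^(1/4) = 912 K.

T_eq ≈ 912 K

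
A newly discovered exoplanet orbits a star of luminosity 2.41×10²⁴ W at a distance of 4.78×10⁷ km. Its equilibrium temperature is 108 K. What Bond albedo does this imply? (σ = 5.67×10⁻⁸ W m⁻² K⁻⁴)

A ≈ 0.63

d = 4.78×10⁷ km = 4.78×10¹⁰ m.
Flux: S = L/(4πd²) = 2.41×10²⁴/(4π×(4.78×10¹⁰)²) = 83.9 W m⁻².
From T_eq⁴ = S(1−A)/(4σ): 1−A = 4σT_eq⁴/S.
1−A = 4 × 5.67×10⁻⁸ × (108)⁴ / 83.9 = 0.368.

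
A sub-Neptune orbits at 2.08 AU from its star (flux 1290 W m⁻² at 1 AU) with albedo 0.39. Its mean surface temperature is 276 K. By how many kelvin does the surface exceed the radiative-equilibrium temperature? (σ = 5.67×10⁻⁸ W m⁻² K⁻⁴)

ΔT ≈ 107.7 K

S = 1290/2.08² = 298.2 W m⁻².
T_eq = [S(1−A)/(4σ)]^(1/4) = [298.2×0.61/(4×5.67×10⁻⁸)]^(1/4) = 168.3 K.
ΔT = T_surf − T_eq = 276 − 168.3.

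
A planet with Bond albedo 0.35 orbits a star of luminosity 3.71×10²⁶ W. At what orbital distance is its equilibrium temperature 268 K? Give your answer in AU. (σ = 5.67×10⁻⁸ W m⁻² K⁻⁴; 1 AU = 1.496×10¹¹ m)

From T_eq⁴ = L(1−A)/(16πσd²): d = √[L(1−A)/(16πσT_eq⁴)].
d = √[3.71×10²⁶ × 0.65 / (16π × 5.67×10⁻⁸ × (268)⁴)] = 1.28×10¹¹ m = 0.856 AU.

d ≈ 0.856 AU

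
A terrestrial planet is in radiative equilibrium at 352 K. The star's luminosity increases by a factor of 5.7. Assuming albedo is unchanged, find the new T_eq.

T_eq ∝ L^(1/4) · d^(−1/2).
T′ = 352 × 5.7^(1/4) = 544 K.

T_eq ≈ 544 K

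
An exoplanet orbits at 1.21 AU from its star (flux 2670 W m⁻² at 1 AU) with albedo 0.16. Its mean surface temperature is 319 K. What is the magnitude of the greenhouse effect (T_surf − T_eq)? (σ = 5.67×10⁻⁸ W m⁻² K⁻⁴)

ΔT ≈ 32.3 K

S = 2670/1.21² = 1824 W m⁻².
T_eq = [S(1−A)/(4σ)]^(1/4) = [1824×0.84/(4×5.67×10⁻⁸)]^(1/4) = 286.7 K.
ΔT = T_surf − T_eq = 319 − 286.7.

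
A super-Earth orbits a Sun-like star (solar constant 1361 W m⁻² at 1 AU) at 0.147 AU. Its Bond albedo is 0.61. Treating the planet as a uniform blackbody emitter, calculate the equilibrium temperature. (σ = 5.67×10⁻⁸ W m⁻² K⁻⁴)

Flux at 0.147 AU: S = 1361/0.147² = 6.30×10⁴ W m⁻².
Energy balance: absorbed = emitted ⇒ πR²·S(1−A) = 4πR²·σT_eq⁴, so T_eq⁴ = S(1−A)/(4σ).
T_eq = [6.30×10⁴ × 0.39 / (4 × 5.67×10⁻⁸)]^(1/4) = (1.08×10¹¹)^(1/4) = 574 K.

T_eq ≈ 574 K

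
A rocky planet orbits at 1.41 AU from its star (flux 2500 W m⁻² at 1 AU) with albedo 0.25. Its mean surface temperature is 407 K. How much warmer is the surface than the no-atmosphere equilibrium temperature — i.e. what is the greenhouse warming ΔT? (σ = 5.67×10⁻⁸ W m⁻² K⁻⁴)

ΔT ≈ 153.1 K

S = 2500/1.41² = 1257 W m⁻².
T_eq = [S(1−A)/(4σ)]^(1/4) = [1257×0.75/(4×5.67×10⁻⁸)]^(1/4) = 253.9 K.
ΔT = T_surf − T_eq = 407 − 253.9.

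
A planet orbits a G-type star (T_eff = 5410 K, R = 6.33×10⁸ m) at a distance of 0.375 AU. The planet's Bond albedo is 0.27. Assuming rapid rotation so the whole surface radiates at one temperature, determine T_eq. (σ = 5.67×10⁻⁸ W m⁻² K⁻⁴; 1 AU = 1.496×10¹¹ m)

T_eq ≈ 376 K

d = 0.375 AU = 5.61×10¹⁰ m.
L = 4πR_⋆²σT_⋆⁴ = 4π(6.33×10⁸)² × 5.67×10⁻⁸ × (5410)⁴ = 2.45×10²⁶ W.
S = L/(4πd²) = 6180 W m⁻².
Energy balance: absorbed = emitted ⇒ πR²·S(1−A) = 4πR²·σT_eq⁴, so T_eq⁴ = S(1−A)/(4σ).
T_eq = [6180 × 0.73 / (4 × 5.67×10⁻⁸)]^(1/4) = (1.99×10¹⁰)^(1/4) = 376 K.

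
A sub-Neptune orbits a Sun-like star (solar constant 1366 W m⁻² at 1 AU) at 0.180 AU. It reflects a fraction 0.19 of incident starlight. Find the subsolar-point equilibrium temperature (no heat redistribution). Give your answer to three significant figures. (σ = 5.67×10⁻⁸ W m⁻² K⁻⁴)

Flux at 0.180 AU: S = 1366/0.180² = 4.22×10⁴ W m⁻².
At the subsolar point the surface absorbs S(1−A) and emits σT⁴ per unit area — no factor of 4, since only the local patch is in balance.
T = [4.22×10⁴ × 0.81 / 5.67×10⁻⁸]^(1/4) = (6.02×10¹¹)^(1/4) = 881 K.

T_ss ≈ 881 K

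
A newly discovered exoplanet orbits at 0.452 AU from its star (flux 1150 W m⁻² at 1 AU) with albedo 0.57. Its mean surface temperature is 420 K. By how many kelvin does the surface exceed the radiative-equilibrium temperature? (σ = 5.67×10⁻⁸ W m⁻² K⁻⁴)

ΔT ≈ 98.6 K

S = 1150/0.452² = 5629 W m⁻².
T_eq = [S(1−A)/(4σ)]^(1/4) = [5629×0.43/(4×5.67×10⁻⁸)]^(1/4) = 321.4 K.
ΔT = T_surf − T_eq = 420 − 321.4.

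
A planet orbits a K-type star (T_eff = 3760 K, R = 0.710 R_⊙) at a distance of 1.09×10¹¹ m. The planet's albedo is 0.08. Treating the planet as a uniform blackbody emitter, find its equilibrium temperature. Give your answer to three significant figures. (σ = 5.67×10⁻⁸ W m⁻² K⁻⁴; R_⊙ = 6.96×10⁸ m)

R_⋆ = 0.710 × 6.96×10⁸ = 4.94×10⁸ m.
L = 4πR_⋆²σT_⋆⁴ = 4π(4.94×10⁸)² × 5.67×10⁻⁸ × (3760)⁴ = 3.48×10²⁵ W.
S = L/(4πd²) = 233 W m⁻².
Energy balance: absorbed = emitted ⇒ πR²·S(1−A) = 4πR²·σT_eq⁴, so T_eq⁴ = S(1−A)/(4σ).
T_eq = [233 × 0.92 / (4 × 5.67×10⁻⁸)]^(1/4) = (9.45×10⁸)^(1/4) = 175 K.

T_eq ≈ 175 K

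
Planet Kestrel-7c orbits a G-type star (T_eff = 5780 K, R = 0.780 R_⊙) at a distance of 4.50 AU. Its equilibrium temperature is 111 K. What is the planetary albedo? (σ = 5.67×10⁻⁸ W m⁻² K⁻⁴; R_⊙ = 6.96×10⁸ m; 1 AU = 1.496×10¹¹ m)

R_⋆ = 0.780 × 6.96×10⁸ = 5.43×10⁸ m.
d = 4.50 AU = 6.73×10¹¹ m.
L = 4πR_⋆²σT_⋆⁴ = 4π(5.43×10⁸)² × 5.67×10⁻⁸ × (5780)⁴ = 2.34×10²⁶ W.
S = L/(4πd²) = 41.2 W m⁻².
From T_eq⁴ = S(1−A)/(4σ): 1−A = 4σT_eq⁴/S.
1−A = 4 × 5.67×10⁻⁸ × (111)⁴ / 41.2 = 0.837.

A ≈ 0.16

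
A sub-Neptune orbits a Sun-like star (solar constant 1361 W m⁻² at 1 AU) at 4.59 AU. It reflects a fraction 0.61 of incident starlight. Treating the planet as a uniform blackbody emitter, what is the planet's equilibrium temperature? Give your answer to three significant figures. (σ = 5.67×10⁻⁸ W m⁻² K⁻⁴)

Flux at 4.59 AU: S = 1361/4.59² = 64.6 W m⁻².
Energy balance: absorbed = emitted ⇒ πR²·S(1−A) = 4πR²·σT_eq⁴, so T_eq⁴ = S(1−A)/(4σ).
T_eq = [64.6 × 0.39 / (4 × 5.67×10⁻⁸)]^(1/4) = (1.11×10⁸)^(1/4) = 103 K.

T_eq ≈ 103 K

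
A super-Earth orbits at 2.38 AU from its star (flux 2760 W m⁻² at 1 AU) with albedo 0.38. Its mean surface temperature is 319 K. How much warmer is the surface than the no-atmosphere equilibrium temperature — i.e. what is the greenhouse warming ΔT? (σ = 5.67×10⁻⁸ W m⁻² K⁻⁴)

S = 2760/2.38² = 487.3 W m⁻².
T_eq = [S(1−A)/(4σ)]^(1/4) = [487.3×0.62/(4×5.67×10⁻⁸)]^(1/4) = 191.0 K.
ΔT = T_surf − T_eq = 319 − 191.0.

ΔT ≈ 128.0 K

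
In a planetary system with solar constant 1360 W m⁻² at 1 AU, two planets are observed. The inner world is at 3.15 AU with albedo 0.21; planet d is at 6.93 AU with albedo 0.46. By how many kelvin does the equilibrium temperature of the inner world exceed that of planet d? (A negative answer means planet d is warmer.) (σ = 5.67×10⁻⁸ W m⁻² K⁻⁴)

ΔT ≈ 57.2 K

T_eq = [S₀(1−A)/(4σd²)]^(1/4), so T ∝ (1−A)^(1/4) / √d.
T₁ = [1360×0.79/(4×5.67×10⁻⁸×3.15²)]^(1/4) = 147.82 K.
T₂ = [1360×0.54/(4×5.67×10⁻⁸×6.93²)]^(1/4) = 90.62 K.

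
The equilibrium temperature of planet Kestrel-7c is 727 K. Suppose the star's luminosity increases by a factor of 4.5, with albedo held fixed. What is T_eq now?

T_eq ∝ L^(1/4) · d^(−1/2).
T′ = 727 × 4.5^(1/4) = 1060 K.

T_eq ≈ 1060 K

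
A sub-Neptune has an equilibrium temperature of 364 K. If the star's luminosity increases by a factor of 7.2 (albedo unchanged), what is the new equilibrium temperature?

T_eq ≈ 596 K

T_eq ∝ L^(1/4) · d^(−1/2).
T′ = 364 × 7.2^(1/4) = 596 K.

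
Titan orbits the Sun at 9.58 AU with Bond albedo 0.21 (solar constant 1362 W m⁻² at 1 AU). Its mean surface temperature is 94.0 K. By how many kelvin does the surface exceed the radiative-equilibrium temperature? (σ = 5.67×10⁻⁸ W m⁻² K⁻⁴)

S = 1362/9.58² = 14.84 W m⁻².
T_eq = [S(1−A)/(4σ)]^(1/4) = [14.84×0.79/(4×5.67×10⁻⁸)]^(1/4) = 84.8 K.
ΔT = T_surf − T_eq = 94 − 84.8.

ΔT ≈ 9.2 K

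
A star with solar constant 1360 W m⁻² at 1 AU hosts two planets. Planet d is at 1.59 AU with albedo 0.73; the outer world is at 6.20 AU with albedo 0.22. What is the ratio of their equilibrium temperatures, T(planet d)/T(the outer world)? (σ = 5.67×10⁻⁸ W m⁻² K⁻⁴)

T₁/T₂ ≈ 1.515

T_eq = [S₀(1−A)/(4σd²)]^(1/4), so T ∝ (1−A)^(1/4) / √d.
T₁ = [1360×0.27/(4×5.67×10⁻⁸×1.59²)]^(1/4) = 159.08 K.
T₂ = [1360×0.78/(4×5.67×10⁻⁸×6.20²)]^(1/4) = 105.03 K.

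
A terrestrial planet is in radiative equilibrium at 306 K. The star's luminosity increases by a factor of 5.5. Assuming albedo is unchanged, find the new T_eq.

T_eq ∝ L^(1/4) · d^(−1/2).
T′ = 306 × 5.5^(1/4) = 469 K.

T_eq ≈ 469 K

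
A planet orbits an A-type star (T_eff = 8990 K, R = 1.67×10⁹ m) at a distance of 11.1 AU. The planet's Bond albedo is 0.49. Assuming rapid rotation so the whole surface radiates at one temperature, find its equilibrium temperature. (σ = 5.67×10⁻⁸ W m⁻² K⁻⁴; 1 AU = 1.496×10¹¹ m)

d = 11.1 AU = 1.66×10¹² m.
L = 4πR_⋆²σT_⋆⁴ = 4π(1.67×10⁹)² × 5.67×10⁻⁸ × (8990)⁴ = 1.30×10²⁸ W.
S = L/(4πd²) = 375 W m⁻².
Energy balance: absorbed = emitted ⇒ πR²·S(1−A) = 4πR²·σT_eq⁴, so T_eq⁴ = S(1−A)/(4σ).
T_eq = [375 × 0.51 / (4 × 5.67×10⁻⁸)]^(1/4) = (8.42×10⁸)^(1/4) = 170 K.

T_eq ≈ 170 K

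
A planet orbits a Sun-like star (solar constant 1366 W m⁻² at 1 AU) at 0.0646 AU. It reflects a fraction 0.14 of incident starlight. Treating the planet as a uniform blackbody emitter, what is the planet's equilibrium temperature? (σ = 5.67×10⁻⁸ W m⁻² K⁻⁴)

Flux at 0.0646 AU: S = 1366/0.0646² = 3.27×10⁵ W m⁻².
Energy balance: absorbed = emitted ⇒ πR²·S(1−A) = 4πR²·σT_eq⁴, so T_eq⁴ = S(1−A)/(4σ).
T_eq = [3.27×10⁵ × 0.86 / (4 × 5.67×10⁻⁸)]^(1/4) = (1.24×10¹²)^(1/4) = 1060 K.

T_eq ≈ 1060 K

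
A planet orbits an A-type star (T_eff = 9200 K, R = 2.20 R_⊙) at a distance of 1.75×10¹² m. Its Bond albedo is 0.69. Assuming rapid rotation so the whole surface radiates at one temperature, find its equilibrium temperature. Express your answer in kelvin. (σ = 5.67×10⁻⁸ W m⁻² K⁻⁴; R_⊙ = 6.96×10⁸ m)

T_eq ≈ 144 K

R_⋆ = 2.20 × 6.96×10⁸ = 1.53×10⁹ m.
L = 4πR_⋆²σT_⋆⁴ = 4π(1.53×10⁹)² × 5.67×10⁻⁸ × (9200)⁴ = 1.20×10²⁸ W.
S = L/(4πd²) = 311 W m⁻².
Energy balance: absorbed = emitted ⇒ πR²·S(1−A) = 4πR²·σT_eq⁴, so T_eq⁴ = S(1−A)/(4σ).
T_eq = [311 × 0.31 / (4 × 5.67×10⁻⁸)]^(1/4) = (4.25×10⁸)^(1/4) = 144 K.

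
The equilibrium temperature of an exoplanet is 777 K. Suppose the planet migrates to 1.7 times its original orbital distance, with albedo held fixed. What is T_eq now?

T_eq ∝ L^(1/4) · d^(−1/2).
T′ = 777 / 1.7^(1/2) = 596 K.

T_eq ≈ 596 K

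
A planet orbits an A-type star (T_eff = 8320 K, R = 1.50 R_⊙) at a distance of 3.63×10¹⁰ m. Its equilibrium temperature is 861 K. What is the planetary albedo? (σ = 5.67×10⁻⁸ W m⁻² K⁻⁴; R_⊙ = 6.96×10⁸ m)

R_⋆ = 1.50 × 6.96×10⁸ = 1.04×10⁹ m.
L = 4πR_⋆²σT_⋆⁴ = 4π(1.04×10⁹)² × 5.67×10⁻⁸ × (8320)⁴ = 3.72×10²⁷ W.
S = L/(4πd²) = 2.25×10⁵ W m⁻².
From T_eq⁴ = S(1−A)/(4σ): 1−A = 4σT_eq⁴/S.
1−A = 4 × 5.67×10⁻⁸ × (861)⁴ / 2.25×10⁵ = 0.555.

A ≈ 0.45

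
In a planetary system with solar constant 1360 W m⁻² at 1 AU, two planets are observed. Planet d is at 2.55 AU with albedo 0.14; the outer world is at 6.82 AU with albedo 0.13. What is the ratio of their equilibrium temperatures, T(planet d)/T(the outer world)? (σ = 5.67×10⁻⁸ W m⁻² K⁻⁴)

T_eq = [S₀(1−A)/(4σd²)]^(1/4), so T ∝ (1−A)^(1/4) / √d.
T₁ = [1360×0.86/(4×5.67×10⁻⁸×2.55²)]^(1/4) = 167.81 K.
T₂ = [1360×0.87/(4×5.67×10⁻⁸×6.82²)]^(1/4) = 102.91 K.

T₁/T₂ ≈ 1.631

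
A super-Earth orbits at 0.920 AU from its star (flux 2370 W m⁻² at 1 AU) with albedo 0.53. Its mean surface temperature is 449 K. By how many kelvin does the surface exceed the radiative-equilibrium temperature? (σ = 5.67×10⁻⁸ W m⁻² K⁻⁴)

ΔT ≈ 173.0 K

S = 2370/0.920² = 2800 W m⁻².
T_eq = [S(1−A)/(4σ)]^(1/4) = [2800×0.47/(4×5.67×10⁻⁸)]^(1/4) = 276.0 K.
ΔT = T_surf − T_eq = 449 − 276.0.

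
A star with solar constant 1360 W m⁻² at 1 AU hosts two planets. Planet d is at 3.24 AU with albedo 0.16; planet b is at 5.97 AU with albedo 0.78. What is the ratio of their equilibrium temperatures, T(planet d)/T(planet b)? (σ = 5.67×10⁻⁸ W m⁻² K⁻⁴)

T_eq = [S₀(1−A)/(4σd²)]^(1/4), so T ∝ (1−A)^(1/4) / √d.
T₁ = [1360×0.84/(4×5.67×10⁻⁸×3.24²)]^(1/4) = 148.00 K.
T₂ = [1360×0.22/(4×5.67×10⁻⁸×5.97²)]^(1/4) = 78.00 K.

T₁/T₂ ≈ 1.897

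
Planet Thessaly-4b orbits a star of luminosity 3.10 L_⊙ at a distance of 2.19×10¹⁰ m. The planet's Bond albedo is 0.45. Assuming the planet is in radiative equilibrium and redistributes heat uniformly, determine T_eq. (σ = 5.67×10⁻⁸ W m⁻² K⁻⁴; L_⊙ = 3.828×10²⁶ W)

L = 3.10 × 3.828×10²⁶ = 1.19×10²⁷ W.
Flux: S = L/(4πd²) = 1.19×10²⁷/(4π×(2.19×10¹⁰)²) = 1.97×10⁵ W m⁻².
Energy balance: absorbed = emitted ⇒ πR²·S(1−A) = 4πR²·σT_eq⁴, so T_eq⁴ = S(1−A)/(4σ).
T_eq = [1.97×10⁵ × 0.55 / (4 × 5.67×10⁻⁸)]^(1/4) = (4.77×10¹¹)^(1/4) = 831 K.

T_eq ≈ 831 K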